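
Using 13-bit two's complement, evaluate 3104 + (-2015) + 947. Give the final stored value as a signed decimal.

3104 + (-2015) = 1089 (0010001000001)
1089 + 947 = 2036 (0011111110100)

2036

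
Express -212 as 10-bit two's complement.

1100101100

|-212| = 212 = 0011010100 in 10 bits.
Invert the bits: 1100101011. Add 1: 1100101100.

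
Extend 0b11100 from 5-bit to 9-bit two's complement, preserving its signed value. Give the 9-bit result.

111111100

MSB of 11100 is 1; replicate it into the new high bits.
1111|11100 → 111111100 (still -4).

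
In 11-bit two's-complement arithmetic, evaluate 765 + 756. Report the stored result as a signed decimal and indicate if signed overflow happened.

-527; overflow

765 → 01011111101
756 → 01011110100
  01011111101
+ 01011110100
= 10111110001
Result 10111110001: MSB = 1 → 1521 − 2048 = -527.
Both addends are non-negative but the stored result is negative: signed overflow. The true value 765 + 756 = 1521 lies outside [-1024, 1023].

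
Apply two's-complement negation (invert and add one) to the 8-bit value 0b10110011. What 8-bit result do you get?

Invert: 01001100. Add 1: 01001101.
Check: 10110011 = -77, 01001101 = 77.

01001101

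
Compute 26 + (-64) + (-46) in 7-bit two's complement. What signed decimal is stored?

26 + (-64) = -38 (1011010)
-38 + (-46) = -84 → wraps to 44 (0101100)

44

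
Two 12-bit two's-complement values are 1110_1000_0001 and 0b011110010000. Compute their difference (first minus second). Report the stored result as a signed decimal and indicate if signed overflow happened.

1777; overflow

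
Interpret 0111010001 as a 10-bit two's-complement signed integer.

465

MSB is 0, so the value is non-negative: 0111010001 = 465.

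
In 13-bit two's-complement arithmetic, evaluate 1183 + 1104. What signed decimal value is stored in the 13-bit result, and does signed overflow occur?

1183 → 0010010011111
1104 → 0010001010000
  0010010011111
+ 0010001010000
= 0100011101111
Result 0100011101111: MSB = 0 → value 2287.
Both addends are non-negative and so is the stored result: no signed overflow.

2287; no overflow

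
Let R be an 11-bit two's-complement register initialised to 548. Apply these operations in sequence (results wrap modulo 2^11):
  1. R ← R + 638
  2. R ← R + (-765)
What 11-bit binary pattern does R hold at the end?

00110100101

Start: R = 548 = 01000100100.
R = 548 + 638 = 1186; wraps to -862 = 10010100010
R = -862 + (-765) = -1627; wraps to 421 = 00110100101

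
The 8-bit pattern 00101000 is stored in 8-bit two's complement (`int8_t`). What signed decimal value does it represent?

40

MSB is 0, so the value is non-negative: 00101000 = 40.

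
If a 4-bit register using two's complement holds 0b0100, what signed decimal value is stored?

4

MSB is 0, so the value is non-negative: 0100 = 4.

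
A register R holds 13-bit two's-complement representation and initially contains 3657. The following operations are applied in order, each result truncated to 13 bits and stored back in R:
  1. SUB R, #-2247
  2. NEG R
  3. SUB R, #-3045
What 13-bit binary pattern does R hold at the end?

1010011010101

Start: R = 3657 = 0111001001001.
R = 3657 − (-2247) = 5904; wraps to -2288 = 1011100010000
R = −(-2288) = 2288 = 0100011110000
R = 2288 − (-3045) = 5333; wraps to -2859 = 1010011010101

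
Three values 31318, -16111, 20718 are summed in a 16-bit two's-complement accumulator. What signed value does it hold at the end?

-29611

31318 + (-16111) = 15207 (0011101101100111)
15207 + 20718 = 35925 → wraps to -29611 (1000110001010101)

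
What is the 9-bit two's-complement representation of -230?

100011010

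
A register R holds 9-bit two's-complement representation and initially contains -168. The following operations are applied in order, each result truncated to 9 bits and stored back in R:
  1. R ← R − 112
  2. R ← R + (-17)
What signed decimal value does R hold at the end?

Start: R = -168 = 101011000.
R = -168 − 112 = -280; wraps to 232 = 011101000
R = 232 + (-17) = 215 = 011010111

215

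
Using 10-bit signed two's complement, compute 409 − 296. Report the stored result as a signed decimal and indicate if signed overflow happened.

113; no overflow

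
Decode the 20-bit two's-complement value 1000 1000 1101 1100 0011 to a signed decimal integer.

MSB is 1, so the value is negative.
Unsigned reading: 560579. Subtract 2^20 = 1048576: 560579 − 1048576 = -487997.

-487997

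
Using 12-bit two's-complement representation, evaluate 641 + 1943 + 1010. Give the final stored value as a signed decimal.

641 + 1943 = 2584 → wraps to -1512 (101000011000)
-1512 + 1010 = -502 (111000001010)

-502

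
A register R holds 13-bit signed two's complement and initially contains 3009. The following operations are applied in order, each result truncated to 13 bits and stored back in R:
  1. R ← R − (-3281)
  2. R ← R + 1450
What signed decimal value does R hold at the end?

Start: R = 3009 = 0101111000001.
R = 3009 − (-3281) = 6290; wraps to -1902 = 1100010010010
R = -1902 + 1450 = -452 = 1111000111100

-452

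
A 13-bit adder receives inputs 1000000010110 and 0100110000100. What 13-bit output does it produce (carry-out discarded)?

1100110011010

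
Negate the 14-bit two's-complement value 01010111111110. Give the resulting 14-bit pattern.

10101000000010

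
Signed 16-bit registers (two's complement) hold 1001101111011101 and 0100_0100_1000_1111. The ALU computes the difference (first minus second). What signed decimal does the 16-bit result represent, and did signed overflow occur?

22350; overflow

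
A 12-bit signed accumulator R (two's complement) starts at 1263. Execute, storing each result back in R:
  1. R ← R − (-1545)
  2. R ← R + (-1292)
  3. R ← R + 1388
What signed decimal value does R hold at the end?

Start: R = 1263 = 010011101111.
R = 1263 − (-1545) = 2808; wraps to -1288 = 101011111000
R = -1288 + (-1292) = -2580; wraps to 1516 = 010111101100
R = 1516 + 1388 = 2904; wraps to -1192 = 101101011000

-1192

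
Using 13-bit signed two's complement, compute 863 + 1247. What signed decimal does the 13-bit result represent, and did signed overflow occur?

863 → 0001101011111
1247 → 0010011011111
  0001101011111
+ 0010011011111
= 0100000111110
Result 0100000111110: MSB = 0 → value 2110.
Both addends are non-negative and so is the stored result: no signed overflow.

2110; no overflow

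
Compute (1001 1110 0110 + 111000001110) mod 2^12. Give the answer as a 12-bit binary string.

  100111100110
+ 111000001110
= 011111110100  (discard carry-out 1)

011111110100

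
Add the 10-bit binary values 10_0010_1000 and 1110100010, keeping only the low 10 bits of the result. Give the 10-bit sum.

0111001010

  1000101000
+ 1110100010
= 0111001010  (discard carry-out 1)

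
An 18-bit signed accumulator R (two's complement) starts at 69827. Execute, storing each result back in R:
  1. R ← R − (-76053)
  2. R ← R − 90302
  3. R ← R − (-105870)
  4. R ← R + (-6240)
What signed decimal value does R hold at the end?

-106936

Start: R = 69827 = 010001000011000011.
R = 69827 − (-76053) = 145880; wraps to -116264 = 100011100111011000
R = -116264 − 90302 = -206566; wraps to 55578 = 001101100100011010
R = 55578 − (-105870) = 161448; wraps to -100696 = 100111011010101000
R = -100696 + (-6240) = -106936 = 100101111001001000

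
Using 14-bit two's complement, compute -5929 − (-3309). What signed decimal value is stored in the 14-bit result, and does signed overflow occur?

-2620; no overflow

-5929 → 10100011010111
-3309 → 11001100010011
Subtract via negate-and-add: invert 11001100010011 + 1 = 00110011101101 (i.e. 3309).
  10100011010111
+ 00110011101101
= 11010111000100
Result 11010111000100: MSB = 1 → 13764 − 16384 = -2620.
Addends (after negating the subtrahend) have opposite signs, so signed overflow cannot occur.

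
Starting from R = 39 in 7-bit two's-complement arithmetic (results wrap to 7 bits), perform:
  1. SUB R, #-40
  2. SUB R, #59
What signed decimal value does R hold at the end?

Start: R = 39 = 0100111.
R = 39 − (-40) = 79; wraps to -49 = 1001111
R = -49 − 59 = -108; wraps to 20 = 0010100

20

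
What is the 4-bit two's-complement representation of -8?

1000

|-8| = 8 = 1000 in 4 bits.
Invert the bits: 0111. Add 1: 1000.
Check: 1000 reads as 8 − 16 = -8.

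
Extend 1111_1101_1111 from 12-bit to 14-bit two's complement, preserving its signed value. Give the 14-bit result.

11111111011111

MSB of 111111011111 is 1; replicate it into the new high bits.
11|111111011111 → 11111111011111 (still -33).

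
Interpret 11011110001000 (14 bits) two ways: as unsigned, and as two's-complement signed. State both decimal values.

unsigned = 14216, signed = -2168

Unsigned: 11011110001000 = 14216.
Signed: MSB=1 → 14216 − 16384 = -2168.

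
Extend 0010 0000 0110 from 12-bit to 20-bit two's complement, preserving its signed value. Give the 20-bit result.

MSB of 001000000110 is 0; replicate it into the new high bits.
00000000|001000000110 → 00000000001000000110 (still 518).

00000000001000000110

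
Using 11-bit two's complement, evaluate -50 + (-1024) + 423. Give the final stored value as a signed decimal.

-50 + (-1024) = -1074 → wraps to 974 (01111001110)
974 + 423 = 1397 → wraps to -651 (10101110101)

-651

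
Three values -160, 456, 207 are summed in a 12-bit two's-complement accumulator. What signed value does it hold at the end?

503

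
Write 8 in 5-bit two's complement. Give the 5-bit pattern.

8 is non-negative, so write it directly in 5 bits: 01000.

01000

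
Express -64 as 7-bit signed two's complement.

1000000

|-64| = 64 = 1000000 in 7 bits.
Invert the bits: 0111111. Add 1: 1000000.
Check: 1000000 reads as 64 − 128 = -64.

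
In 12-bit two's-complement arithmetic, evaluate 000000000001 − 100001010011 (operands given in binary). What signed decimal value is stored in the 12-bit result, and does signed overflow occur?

000000000001 = 1 (signed)
100001010011 = -1965 (signed)
Subtract via negate-and-add: invert 100001010011 + 1 = 011110101101 (i.e. 1965).
  000000000001
+ 011110101101
= 011110101110
Result 011110101110: MSB = 0 → value 1966.
Both addends (after negating the subtrahend) are non-negative and so is the stored result: no signed overflow.

1966; no overflow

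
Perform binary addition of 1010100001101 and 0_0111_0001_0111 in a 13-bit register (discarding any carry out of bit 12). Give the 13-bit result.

1110000100100

  1010100001101
+ 0011100010111
= 1110000100100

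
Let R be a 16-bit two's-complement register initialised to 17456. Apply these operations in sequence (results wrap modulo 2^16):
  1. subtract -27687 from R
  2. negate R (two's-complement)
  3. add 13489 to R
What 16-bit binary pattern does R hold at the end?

Start: R = 17456 = 0100010000110000.
R = 17456 − (-27687) = 45143; wraps to -20393 = 1011000001010111
R = −(-20393) = 20393 = 0100111110101001
R = 20393 + 13489 = 33882; wraps to -31654 = 1000010001011010

1000010001011010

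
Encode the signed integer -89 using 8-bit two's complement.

10100111

|-89| = 89 = 01011001 in 8 bits.
Invert the bits: 10100110. Add 1: 10100111.
Check: 10100111 reads as 167 − 256 = -89.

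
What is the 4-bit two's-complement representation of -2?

|-2| = 2 = 0010 in 4 bits.
Invert the bits: 1101. Add 1: 1110.

1110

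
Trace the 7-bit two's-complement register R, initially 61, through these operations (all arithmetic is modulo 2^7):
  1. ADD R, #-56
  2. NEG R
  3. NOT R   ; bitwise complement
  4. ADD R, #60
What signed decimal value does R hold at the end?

Start: R = 61 = 0111101.
R = 61 + (-56) = 5 = 0000101
R = −(5) = -5 = 1111011
R = NOT 1111011 = 0000100 = 4
R = 4 + 60 = 64; wraps to -64 = 1000000

-64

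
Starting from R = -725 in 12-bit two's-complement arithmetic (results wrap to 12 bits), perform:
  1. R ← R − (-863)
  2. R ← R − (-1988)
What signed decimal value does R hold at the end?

Start: R = -725 = 110100101011.
R = -725 − (-863) = 138 = 000010001010
R = 138 − (-1988) = 2126; wraps to -1970 = 100001001110

-1970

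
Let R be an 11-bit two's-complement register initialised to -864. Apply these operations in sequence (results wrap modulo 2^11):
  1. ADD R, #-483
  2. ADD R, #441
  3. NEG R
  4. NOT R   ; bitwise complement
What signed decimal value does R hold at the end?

-907

Start: R = -864 = 10010100000.
R = -864 + (-483) = -1347; wraps to 701 = 01010111101
R = 701 + 441 = 1142; wraps to -906 = 10001110110
R = −(-906) = 906 = 01110001010
R = NOT 01110001010 = 10001110101 = -907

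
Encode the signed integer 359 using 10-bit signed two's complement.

359 is non-negative, so write it directly in 10 bits: 0101100111.

0101100111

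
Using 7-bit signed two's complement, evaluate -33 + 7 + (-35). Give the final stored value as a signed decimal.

-33 + 7 = -26 (1100110)
-26 + (-35) = -61 (1000011)

-61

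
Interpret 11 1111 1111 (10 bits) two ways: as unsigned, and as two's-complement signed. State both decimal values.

unsigned = 1023, signed = -1

Unsigned: 1111111111 = 1023.
Signed: MSB=1 → 1023 − 1024 = -1.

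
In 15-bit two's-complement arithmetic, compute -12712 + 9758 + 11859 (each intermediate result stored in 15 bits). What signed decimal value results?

8905

-12712 + 9758 = -2954 (111010001110110)
-2954 + 11859 = 8905 (010001011001001)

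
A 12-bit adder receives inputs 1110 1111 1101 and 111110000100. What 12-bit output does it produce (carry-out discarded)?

111010000001

  111011111101
+ 111110000100
= 111010000001  (discard carry-out 1)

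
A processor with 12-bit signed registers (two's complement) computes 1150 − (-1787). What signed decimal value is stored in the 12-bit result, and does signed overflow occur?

1150 → 010001111110
-1787 → 100100000101
Subtract via negate-and-add: invert 100100000101 + 1 = 011011111011 (i.e. 1787).
  010001111110
+ 011011111011
= 101101111001
Result 101101111001: MSB = 1 → 2937 − 4096 = -1159.
Both addends (after negating the subtrahend) are non-negative but the stored result is negative: signed overflow. The true value 1150 − (-1787) = 2937 lies outside [-2048, 2047].

-1159; overflow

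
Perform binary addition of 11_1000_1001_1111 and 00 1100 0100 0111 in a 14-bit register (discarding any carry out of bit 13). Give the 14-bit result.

  11100010011111
+ 00110001000111
= 00010011100110  (discard carry-out 1)

00010011100110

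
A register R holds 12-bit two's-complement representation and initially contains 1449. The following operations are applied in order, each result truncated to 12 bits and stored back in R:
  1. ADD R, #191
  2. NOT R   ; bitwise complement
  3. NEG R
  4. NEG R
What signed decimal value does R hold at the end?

Start: R = 1449 = 010110101001.
R = 1449 + 191 = 1640 = 011001101000
R = NOT 011001101000 = 100110010111 = -1641
R = −(-1641) = 1641 = 011001101001
R = −(1641) = -1641 = 100110010111

-1641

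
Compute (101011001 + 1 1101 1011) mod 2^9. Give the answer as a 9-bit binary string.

100110100

  101011001
+ 111011011
= 100110100  (discard carry-out 1)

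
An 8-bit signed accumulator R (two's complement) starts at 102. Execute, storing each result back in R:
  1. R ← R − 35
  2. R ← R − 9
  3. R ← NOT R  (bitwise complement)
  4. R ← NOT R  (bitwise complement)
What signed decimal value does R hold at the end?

58

Start: R = 102 = 01100110.
R = 102 − 35 = 67 = 01000011
R = 67 − 9 = 58 = 00111010
R = NOT 00111010 = 11000101 = -59
R = NOT 11000101 = 00111010 = 58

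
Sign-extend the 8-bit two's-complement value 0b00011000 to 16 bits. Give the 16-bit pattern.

0000000000011000

MSB of 00011000 is 0; replicate it into the new high bits.
00000000|00011000 → 0000000000011000 (still 24).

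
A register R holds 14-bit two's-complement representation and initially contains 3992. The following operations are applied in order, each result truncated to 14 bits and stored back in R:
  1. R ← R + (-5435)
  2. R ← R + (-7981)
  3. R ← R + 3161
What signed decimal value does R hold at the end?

-6263

Start: R = 3992 = 00111110011000.
R = 3992 + (-5435) = -1443 = 11101001011101
R = -1443 + (-7981) = -9424; wraps to 6960 = 01101100110000
R = 6960 + 3161 = 10121; wraps to -6263 = 10011110001001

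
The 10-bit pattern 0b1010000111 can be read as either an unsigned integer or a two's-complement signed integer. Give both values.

unsigned = 647, signed = -377

Unsigned: 1010000111 = 647.
Signed: MSB=1 → 647 − 1024 = -377.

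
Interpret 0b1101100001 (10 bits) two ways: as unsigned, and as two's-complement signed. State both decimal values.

unsigned = 865, signed = -159

Unsigned: 1101100001 = 865.
Signed: MSB=1 → 865 − 1024 = -159.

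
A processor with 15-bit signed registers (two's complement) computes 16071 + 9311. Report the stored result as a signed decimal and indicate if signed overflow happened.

16071 → 011111011000111
9311 → 010010001011111
  011111011000111
+ 010010001011111
= 110001100100110
Result 110001100100110: MSB = 1 → 25382 − 32768 = -7386.
Both addends are non-negative but the stored result is negative: signed overflow. The true value 16071 + 9311 = 25382 lies outside [-16384, 16383].

-7386; overflow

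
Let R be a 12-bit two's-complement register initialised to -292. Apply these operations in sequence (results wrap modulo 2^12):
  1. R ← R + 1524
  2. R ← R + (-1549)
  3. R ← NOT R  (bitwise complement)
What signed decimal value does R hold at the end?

Start: R = -292 = 111011011100.
R = -292 + 1524 = 1232 = 010011010000
R = 1232 + (-1549) = -317 = 111011000011
R = NOT 111011000011 = 000100111100 = 316

316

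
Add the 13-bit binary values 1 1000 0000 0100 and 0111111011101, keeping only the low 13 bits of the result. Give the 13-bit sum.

  1100000000100
+ 0111111011101
= 0011111100001  (discard carry-out 1)

0011111100001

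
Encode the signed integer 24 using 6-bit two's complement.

011000

24 is non-negative, so write it directly in 6 bits: 011000.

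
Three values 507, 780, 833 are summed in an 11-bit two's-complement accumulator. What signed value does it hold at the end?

72

507 + 780 = 1287 → wraps to -761 (10100000111)
-761 + 833 = 72 (00001001000)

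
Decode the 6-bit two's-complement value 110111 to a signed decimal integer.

-9

MSB is 1, so the value is negative.
Invert: 001000. Add 1: 001001 = 9. So the value is −9.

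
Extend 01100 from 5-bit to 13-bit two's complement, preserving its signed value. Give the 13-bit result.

0000000001100

MSB of 01100 is 0; replicate it into the new high bits.
00000000|01100 → 0000000001100 (still 12).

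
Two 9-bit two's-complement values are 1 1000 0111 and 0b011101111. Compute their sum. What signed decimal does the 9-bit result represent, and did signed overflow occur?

118; no overflow

1 1000 0111 → 110000111 = -121 (signed)
0b011101111 → 011101111 = 239 (signed)
  110000111
+ 011101111
= 001110110  (discard carry-out 1)
Result 001110110: MSB = 0 → value 118.
Addends have opposite signs, so signed overflow cannot occur.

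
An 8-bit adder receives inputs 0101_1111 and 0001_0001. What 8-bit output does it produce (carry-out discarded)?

  01011111
+ 00010001
= 01110000

01110000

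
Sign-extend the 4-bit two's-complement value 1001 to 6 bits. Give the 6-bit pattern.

MSB of 1001 is 1; replicate it into the new high bits.
11|1001 → 111001 (still -7).

111001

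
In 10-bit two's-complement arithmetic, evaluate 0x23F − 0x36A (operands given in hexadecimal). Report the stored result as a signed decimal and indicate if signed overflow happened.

-299; no overflow

0x23F = 1000111111 = -449 (signed)
0x36A = 1101101010 = -150 (signed)
Subtract via negate-and-add: invert 1101101010 + 1 = 0010010110 (i.e. 150).
  1000111111
+ 0010010110
= 1011010101
Result 1011010101: MSB = 1 → 725 − 1024 = -299.
Addends (after negating the subtrahend) have opposite signs, so signed overflow cannot occur.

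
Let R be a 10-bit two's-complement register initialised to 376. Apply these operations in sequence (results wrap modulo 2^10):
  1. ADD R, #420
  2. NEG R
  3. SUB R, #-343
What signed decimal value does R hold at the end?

Start: R = 376 = 0101111000.
R = 376 + 420 = 796; wraps to -228 = 1100011100
R = −(-228) = 228 = 0011100100
R = 228 − (-343) = 571; wraps to -453 = 1000111011

-453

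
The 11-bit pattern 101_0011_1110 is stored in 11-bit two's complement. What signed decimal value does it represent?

-706

MSB is 1, so the value is negative.
Unsigned reading: 1342. Subtract 2^11 = 2048: 1342 − 2048 = -706.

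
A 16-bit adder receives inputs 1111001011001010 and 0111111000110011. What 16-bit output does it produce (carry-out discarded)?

0111000011111101

  1111001011001010
+ 0111111000110011
= 0111000011111101  (discard carry-out 1)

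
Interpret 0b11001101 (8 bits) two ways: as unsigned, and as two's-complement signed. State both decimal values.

Unsigned: 11001101 = 205.
Signed: MSB=1 → 205 − 256 = -51.

unsigned = 205, signed = -51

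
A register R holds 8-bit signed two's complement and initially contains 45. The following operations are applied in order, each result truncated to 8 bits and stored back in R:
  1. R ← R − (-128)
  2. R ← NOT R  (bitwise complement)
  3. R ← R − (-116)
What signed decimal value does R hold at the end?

Start: R = 45 = 00101101.
R = 45 − (-128) = 173; wraps to -83 = 10101101
R = NOT 10101101 = 01010010 = 82
R = 82 − (-116) = 198; wraps to -58 = 11000110

-58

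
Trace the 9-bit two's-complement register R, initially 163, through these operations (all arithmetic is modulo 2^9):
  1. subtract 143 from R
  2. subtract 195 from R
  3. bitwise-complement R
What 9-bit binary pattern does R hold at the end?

Start: R = 163 = 010100011.
R = 163 − 143 = 20 = 000010100
R = 20 − 195 = -175 = 101010001
R = NOT 101010001 = 010101110 = 174

010101110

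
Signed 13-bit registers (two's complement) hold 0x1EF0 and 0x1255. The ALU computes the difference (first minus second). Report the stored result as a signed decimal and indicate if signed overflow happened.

3227; no overflow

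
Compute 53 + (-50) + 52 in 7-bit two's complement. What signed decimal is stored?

55

53 + (-50) = 3 (0000011)
3 + 52 = 55 (0110111)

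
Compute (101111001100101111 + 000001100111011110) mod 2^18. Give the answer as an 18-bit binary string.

110000110100001101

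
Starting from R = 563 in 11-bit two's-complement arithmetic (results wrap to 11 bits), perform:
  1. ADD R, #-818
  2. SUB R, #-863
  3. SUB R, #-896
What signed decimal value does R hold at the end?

Start: R = 563 = 01000110011.
R = 563 + (-818) = -255 = 11100000001
R = -255 − (-863) = 608 = 01001100000
R = 608 − (-896) = 1504; wraps to -544 = 10111100000

-544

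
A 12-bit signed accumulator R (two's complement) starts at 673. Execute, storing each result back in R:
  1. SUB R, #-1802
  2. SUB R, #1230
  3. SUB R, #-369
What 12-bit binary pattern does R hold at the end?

011001001110

Start: R = 673 = 001010100001.
R = 673 − (-1802) = 2475; wraps to -1621 = 100110101011
R = -1621 − 1230 = -2851; wraps to 1245 = 010011011101
R = 1245 − (-369) = 1614 = 011001001110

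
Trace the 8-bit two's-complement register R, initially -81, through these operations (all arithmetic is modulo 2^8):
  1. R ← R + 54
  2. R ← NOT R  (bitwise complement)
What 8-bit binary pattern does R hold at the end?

Start: R = -81 = 10101111.
R = -81 + 54 = -27 = 11100101
R = NOT 11100101 = 00011010 = 26

00011010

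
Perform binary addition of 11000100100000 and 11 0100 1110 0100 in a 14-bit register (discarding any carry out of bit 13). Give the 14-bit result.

  11000100100000
+ 11010011100100
= 10011000000100  (discard carry-out 1)

10011000000100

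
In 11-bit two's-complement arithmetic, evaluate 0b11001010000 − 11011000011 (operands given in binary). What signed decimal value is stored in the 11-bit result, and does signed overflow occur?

0b11001010000 → 11001010000 = -432 (signed)
11011000011 = -317 (signed)
Subtract via negate-and-add: invert 11011000011 + 1 = 00100111101 (i.e. 317).
  11001010000
+ 00100111101
= 11110001101
Result 11110001101: MSB = 1 → 1933 − 2048 = -115.
Addends (after negating the subtrahend) have opposite signs, so signed overflow cannot occur.

-115; no overflow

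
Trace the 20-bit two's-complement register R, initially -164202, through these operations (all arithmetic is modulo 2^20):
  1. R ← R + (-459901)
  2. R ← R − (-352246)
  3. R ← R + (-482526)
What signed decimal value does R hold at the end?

294193

Start: R = -164202 = 11010111111010010110.
R = -164202 + (-459901) = -624103; wraps to 424473 = 01100111101000011001
R = 424473 − (-352246) = 776719; wraps to -271857 = 10111101101000001111
R = -271857 + (-482526) = -754383; wraps to 294193 = 01000111110100110001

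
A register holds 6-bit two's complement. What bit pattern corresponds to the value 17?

010001

17 is non-negative, so write it directly in 6 bits: 010001.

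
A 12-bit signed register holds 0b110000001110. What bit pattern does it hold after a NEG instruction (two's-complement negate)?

001111110010

Invert: 001111110001. Add 1: 001111110010.
Check: 110000001110 = -1010, 001111110010 = 1010.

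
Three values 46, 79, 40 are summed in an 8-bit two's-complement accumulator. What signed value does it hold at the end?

46 + 79 = 125 (01111101)
125 + 40 = 165 → wraps to -91 (10100101)

-91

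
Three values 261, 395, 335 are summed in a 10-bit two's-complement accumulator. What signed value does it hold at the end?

261 + 395 = 656 → wraps to -368 (1010010000)
-368 + 335 = -33 (1111011111)

-33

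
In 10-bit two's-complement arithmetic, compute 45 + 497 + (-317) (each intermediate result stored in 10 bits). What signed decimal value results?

45 + 497 = 542 → wraps to -482 (1000011110)
-482 + (-317) = -799 → wraps to 225 (0011100001)

225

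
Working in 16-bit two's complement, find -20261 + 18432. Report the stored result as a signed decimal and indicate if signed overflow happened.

-1829; no overflow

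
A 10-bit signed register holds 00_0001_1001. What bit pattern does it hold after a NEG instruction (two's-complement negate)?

1111100111

Invert: 1111100110. Add 1: 1111100111.
Check: 0000011001 = 25, 1111100111 = -25.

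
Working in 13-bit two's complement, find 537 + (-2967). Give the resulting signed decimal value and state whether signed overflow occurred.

-2430; no overflow

537 → 0001000011001
-2967 → 1010001101001
  0001000011001
+ 1010001101001
= 1011010000010
Result 1011010000010: MSB = 1 → 5762 − 8192 = -2430.
Addends have opposite signs, so signed overflow cannot occur.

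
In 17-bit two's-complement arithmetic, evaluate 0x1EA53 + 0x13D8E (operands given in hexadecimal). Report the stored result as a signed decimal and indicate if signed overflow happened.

0x1EA53 = 11110101001010011 = -5549 (signed)
0x13D8E = 10011110110001110 = -49778 (signed)
  11110101001010011
+ 10011110110001110
= 10010011111100001  (discard carry-out 1)
Result 10010011111100001: MSB = 1 → 75745 − 131072 = -55327.
Both addends are negative and so is the stored result: no signed overflow.

-55327; no overflow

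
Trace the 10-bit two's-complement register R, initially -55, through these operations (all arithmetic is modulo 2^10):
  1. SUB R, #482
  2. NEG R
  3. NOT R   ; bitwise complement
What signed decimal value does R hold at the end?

486

Start: R = -55 = 1111001001.
R = -55 − 482 = -537; wraps to 487 = 0111100111
R = −(487) = -487 = 1000011001
R = NOT 1000011001 = 0111100110 = 486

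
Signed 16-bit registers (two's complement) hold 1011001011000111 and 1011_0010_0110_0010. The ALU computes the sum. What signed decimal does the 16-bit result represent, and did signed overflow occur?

1011001011000111 = -19769 (signed)
1011_0010_0110_0010 → 1011001001100010 = -19870 (signed)
  1011001011000111
+ 1011001001100010
= 0110010100101001  (discard carry-out 1)
Result 0110010100101001: MSB = 0 → value 25897.
Both addends are negative but the stored result is non-negative: signed overflow. The true value -19769 + (-19870) = -39639 lies outside [-32768, 32767].

25897; overflow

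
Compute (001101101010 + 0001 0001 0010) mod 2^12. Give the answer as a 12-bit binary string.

  001101101010
+ 000100010010
= 010001111100

010001111100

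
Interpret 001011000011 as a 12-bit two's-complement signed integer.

707

MSB is 0, so the value is non-negative: 001011000011 = 707.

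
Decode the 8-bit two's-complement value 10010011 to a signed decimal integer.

MSB is 1, so the value is negative.
Invert: 01101100. Add 1: 01101101 = 109. So the value is −109.

-109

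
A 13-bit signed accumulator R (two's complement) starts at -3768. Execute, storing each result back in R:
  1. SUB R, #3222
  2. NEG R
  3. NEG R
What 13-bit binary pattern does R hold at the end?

0010010110010

Start: R = -3768 = 1000101001000.
R = -3768 − 3222 = -6990; wraps to 1202 = 0010010110010
R = −(1202) = -1202 = 1101101001110
R = −(-1202) = 1202 = 0010010110010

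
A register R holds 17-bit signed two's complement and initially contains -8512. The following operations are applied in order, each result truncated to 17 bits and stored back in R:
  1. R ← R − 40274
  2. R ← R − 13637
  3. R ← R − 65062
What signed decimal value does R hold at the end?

3587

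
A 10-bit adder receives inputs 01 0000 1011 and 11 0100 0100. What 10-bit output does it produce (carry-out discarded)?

  0100001011
+ 1101000100
= 0001001111  (discard carry-out 1)

0001001111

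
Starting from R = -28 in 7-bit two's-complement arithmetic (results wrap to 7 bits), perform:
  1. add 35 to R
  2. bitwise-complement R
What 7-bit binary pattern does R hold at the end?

1111000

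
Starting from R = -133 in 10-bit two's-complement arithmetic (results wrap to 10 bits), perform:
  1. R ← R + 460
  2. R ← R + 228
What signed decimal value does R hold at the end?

Start: R = -133 = 1101111011.
R = -133 + 460 = 327 = 0101000111
R = 327 + 228 = 555; wraps to -469 = 1000101011

-469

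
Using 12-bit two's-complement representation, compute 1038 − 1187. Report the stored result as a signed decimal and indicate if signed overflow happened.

1038 → 010000001110
1187 → 010010100011
Subtract via negate-and-add: invert 010010100011 + 1 = 101101011101 (i.e. -1187).
  010000001110
+ 101101011101
= 111101101011
Result 111101101011: MSB = 1 → 3947 − 4096 = -149.
Addends (after negating the subtrahend) have opposite signs, so signed overflow cannot occur.

-149; no overflow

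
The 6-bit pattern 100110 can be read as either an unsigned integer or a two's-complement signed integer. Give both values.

Unsigned: 100110 = 38.
Signed: MSB=1 → 38 − 64 = -26.

unsigned = 38, signed = -26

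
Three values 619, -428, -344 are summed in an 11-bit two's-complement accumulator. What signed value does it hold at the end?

-153

619 + (-428) = 191 (00010111111)
191 + (-344) = -153 (11101100111)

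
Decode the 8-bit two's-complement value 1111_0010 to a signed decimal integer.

MSB is 1, so the value is negative.
Unsigned reading: 242. Subtract 2^8 = 256: 242 − 256 = -14.

-14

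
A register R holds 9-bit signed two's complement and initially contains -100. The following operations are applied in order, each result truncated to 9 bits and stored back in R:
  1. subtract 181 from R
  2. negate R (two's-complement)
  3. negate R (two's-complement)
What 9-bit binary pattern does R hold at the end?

Start: R = -100 = 110011100.
R = -100 − 181 = -281; wraps to 231 = 011100111
R = −(231) = -231 = 100011001
R = −(-231) = 231 = 011100111

011100111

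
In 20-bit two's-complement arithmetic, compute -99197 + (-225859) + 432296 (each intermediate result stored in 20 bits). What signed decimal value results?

107240

-99197 + (-225859) = -325056 (10110000101001000000)
-325056 + 432296 = 107240 (00011010001011101000)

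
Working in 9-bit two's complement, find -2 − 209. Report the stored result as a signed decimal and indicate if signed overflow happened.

-211; no overflow

-2 → 111111110
209 → 011010001
Subtract via negate-and-add: invert 011010001 + 1 = 100101111 (i.e. -209).
  111111110
+ 100101111
= 100101101  (discard carry-out 1)
Result 100101101: MSB = 1 → 301 − 512 = -211.
Both addends (after negating the subtrahend) are negative and so is the stored result: no signed overflow.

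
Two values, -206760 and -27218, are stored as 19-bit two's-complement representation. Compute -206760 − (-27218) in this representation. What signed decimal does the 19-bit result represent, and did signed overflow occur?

-206760 → 1001101100001011000
-27218 → 1111001010110101110
Subtract via negate-and-add: invert 1111001010110101110 + 1 = 0000110101001010010 (i.e. 27218).
  1001101100001011000
+ 0000110101001010010
= 1010100001010101010
Result 1010100001010101010: MSB = 1 → 344746 − 524288 = -179542.
Addends (after negating the subtrahend) have opposite signs, so signed overflow cannot occur.

-179542; no overflow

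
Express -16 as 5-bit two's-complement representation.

10000

|-16| = 16 = 10000 in 5 bits.
Invert the bits: 01111. Add 1: 10000.
Check: 10000 reads as 16 − 32 = -16.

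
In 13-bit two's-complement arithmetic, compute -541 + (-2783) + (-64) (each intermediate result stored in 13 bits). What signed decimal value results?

-3388

-541 + (-2783) = -3324 (1001100000100)
-3324 + (-64) = -3388 (1001011000100)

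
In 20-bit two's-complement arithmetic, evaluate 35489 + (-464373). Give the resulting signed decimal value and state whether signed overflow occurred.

35489 → 00001000101010100001
-464373 → 10001110101000001011
  00001000101010100001
+ 10001110101000001011
= 10010111010010101100
Result 10010111010010101100: MSB = 1 → 619692 − 1048576 = -428884.
Addends have opposite signs, so signed overflow cannot occur.

-428884; no overflow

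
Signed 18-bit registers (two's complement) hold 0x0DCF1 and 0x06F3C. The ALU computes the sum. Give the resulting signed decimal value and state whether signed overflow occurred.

0x0DCF1 = 001101110011110001 = 56561 (signed)
0x06F3C = 000110111100111100 = 28476 (signed)
  001101110011110001
+ 000110111100111100
= 010100110000101101
Result 010100110000101101: MSB = 0 → value 85037.
Both addends are non-negative and so is the stored result: no signed overflow.

85037; no overflow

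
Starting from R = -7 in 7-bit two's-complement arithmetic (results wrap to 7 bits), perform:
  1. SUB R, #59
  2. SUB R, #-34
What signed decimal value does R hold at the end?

-32

Start: R = -7 = 1111001.
R = -7 − 59 = -66; wraps to 62 = 0111110
R = 62 − (-34) = 96; wraps to -32 = 1100000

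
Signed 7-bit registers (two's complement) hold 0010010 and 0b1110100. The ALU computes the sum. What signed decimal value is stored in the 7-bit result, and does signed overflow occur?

6; no overflow

0010010 = 18 (signed)
0b1110100 → 1110100 = -12 (signed)
  0010010
+ 1110100
= 0000110  (discard carry-out 1)
Result 0000110: MSB = 0 → value 6.
Addends have opposite signs, so signed overflow cannot occur.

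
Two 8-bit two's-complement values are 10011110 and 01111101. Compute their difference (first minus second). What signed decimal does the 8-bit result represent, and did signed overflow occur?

10011110 = -98 (signed)
01111101 = 125 (signed)
Subtract via negate-and-add: invert 01111101 + 1 = 10000011 (i.e. -125).
  10011110
+ 10000011
= 00100001  (discard carry-out 1)
Result 00100001: MSB = 0 → value 33.
Both addends (after negating the subtrahend) are negative but the stored result is non-negative: signed overflow. The true value -98 − 125 = -223 lies outside [-128, 127].

33; overflow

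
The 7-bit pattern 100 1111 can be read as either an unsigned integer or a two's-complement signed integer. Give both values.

unsigned = 79, signed = -49

Unsigned: 1001111 = 79.
Signed: MSB=1 → 79 − 128 = -49.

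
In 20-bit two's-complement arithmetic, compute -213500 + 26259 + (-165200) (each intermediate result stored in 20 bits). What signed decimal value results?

-213500 + 26259 = -187241 (11010010010010010111)
-187241 + (-165200) = -352441 (10101001111101000111)

-352441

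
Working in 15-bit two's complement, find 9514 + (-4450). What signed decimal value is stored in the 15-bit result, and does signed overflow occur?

5064; no overflow

9514 → 010010100101010
-4450 → 110111010011110
  010010100101010
+ 110111010011110
= 001001111001000  (discard carry-out 1)
Result 001001111001000: MSB = 0 → value 5064.
Addends have opposite signs, so signed overflow cannot occur.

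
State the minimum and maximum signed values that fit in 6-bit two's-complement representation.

Minimum: −2^5 = -32.
Maximum: 2^5 − 1 = 31.

min = -32, max = 31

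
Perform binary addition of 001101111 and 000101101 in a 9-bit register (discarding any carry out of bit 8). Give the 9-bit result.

010011100

  001101111
+ 000101101
= 010011100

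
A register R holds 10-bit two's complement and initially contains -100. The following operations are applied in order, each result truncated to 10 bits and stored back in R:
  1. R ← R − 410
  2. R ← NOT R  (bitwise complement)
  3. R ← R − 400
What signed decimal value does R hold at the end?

109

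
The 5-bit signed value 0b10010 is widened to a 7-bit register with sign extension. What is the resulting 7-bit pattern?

MSB of 10010 is 1; replicate it into the new high bits.
11|10010 → 1110010 (still -14).

1110010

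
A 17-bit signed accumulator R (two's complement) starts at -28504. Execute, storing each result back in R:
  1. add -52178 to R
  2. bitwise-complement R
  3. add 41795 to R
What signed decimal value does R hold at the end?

-8596

Start: R = -28504 = 11001000010101000.
R = -28504 + (-52178) = -80682; wraps to 50390 = 01100010011010110
R = NOT 01100010011010110 = 10011101100101001 = -50391
R = -50391 + 41795 = -8596 = 11101111001101100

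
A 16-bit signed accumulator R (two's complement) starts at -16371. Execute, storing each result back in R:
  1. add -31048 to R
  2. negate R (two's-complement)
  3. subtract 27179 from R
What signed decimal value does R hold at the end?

Start: R = -16371 = 1100000000001101.
R = -16371 + (-31048) = -47419; wraps to 18117 = 0100011011000101
R = −(18117) = -18117 = 1011100100111011
R = -18117 − 27179 = -45296; wraps to 20240 = 0100111100010000

20240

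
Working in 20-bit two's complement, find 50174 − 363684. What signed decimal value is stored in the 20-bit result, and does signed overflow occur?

-313510; no overflow

50174 → 00001100001111111110
363684 → 01011000110010100100
Subtract via negate-and-add: invert 01011000110010100100 + 1 = 10100111001101011100 (i.e. -363684).
  00001100001111111110
+ 10100111001101011100
= 10110011011101011010
Result 10110011011101011010: MSB = 1 → 735066 − 1048576 = -313510.
Addends (after negating the subtrahend) have opposite signs, so signed overflow cannot occur.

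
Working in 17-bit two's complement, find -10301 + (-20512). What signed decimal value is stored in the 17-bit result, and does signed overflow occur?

-10301 → 11101011111000011
-20512 → 11010111111100000
  11101011111000011
+ 11010111111100000
= 11000011110100011  (discard carry-out 1)
Result 11000011110100011: MSB = 1 → 100259 − 131072 = -30813.
Both addends are negative and so is the stored result: no signed overflow.

-30813; no overflow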